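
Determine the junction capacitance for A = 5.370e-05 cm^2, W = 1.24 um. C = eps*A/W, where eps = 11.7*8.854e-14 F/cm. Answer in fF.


Step 1: eps_Si = 11.7 * 8.854e-14 = 1.035918e-12 F/cm
Step 2: W in cm = 1.24 * 1e-4 = 1.24e-04 cm
Step 3: C = 1.035918e-12 * 5.370e-05 / 1.24e-04 = 4.486193e-13 F
Step 4: C = 448.62 fF

448.62


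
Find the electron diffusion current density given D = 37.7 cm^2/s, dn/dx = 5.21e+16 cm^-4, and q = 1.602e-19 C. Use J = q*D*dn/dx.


Step 1: J = q * D * (dn/dx)
Step 2: J = 1.602e-19 * 37.7 * 5.21e+16
Step 3: J = 3.15e-01 A/cm^2

3.15e-01


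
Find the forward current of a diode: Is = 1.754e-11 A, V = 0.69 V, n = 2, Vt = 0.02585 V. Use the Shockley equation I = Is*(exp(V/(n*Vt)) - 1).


Step 1: V/(n*Vt) = 0.69/(2*0.02585) = 13.3462
Step 2: exp(13.3462) = 6.2543e+05
Step 3: I = 1.754e-11 * (6.2543e+05 - 1) = 1.10e-05 A

1.10e-05


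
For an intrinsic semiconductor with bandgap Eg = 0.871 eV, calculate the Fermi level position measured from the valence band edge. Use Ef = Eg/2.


Step 1: For an intrinsic semiconductor, the Fermi level sits at midgap.
Step 2: Ef = Eg / 2 = 0.871 / 2 = 0.4355 eV

0.4355


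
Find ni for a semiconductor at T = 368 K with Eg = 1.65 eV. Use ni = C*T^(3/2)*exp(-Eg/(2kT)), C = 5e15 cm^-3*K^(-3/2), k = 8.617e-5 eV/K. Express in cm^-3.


Step 1: Compute kT = 8.617e-5 * 368 = 0.03171056 eV
Step 2: Exponent = -Eg/(2kT) = -1.65/(2*0.03171056) = -26.01657
Step 3: T^(3/2) = 368^1.5 = 7059.46
Step 4: ni = 5e15 * 7059.46 * exp(-26.01657) = 1.77e+08 cm^-3

1.77e+08


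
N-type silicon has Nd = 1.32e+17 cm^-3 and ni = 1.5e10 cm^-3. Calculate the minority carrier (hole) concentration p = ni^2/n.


Step 1: Since Nd >> ni, n ≈ Nd = 1.32e+17 cm^-3
Step 2: p = ni^2 / n = (1.5e10)^2 / 1.32e+17
Step 3: p = 2.25e20 / 1.32e+17 = 1.70e+03 cm^-3

1.70e+03


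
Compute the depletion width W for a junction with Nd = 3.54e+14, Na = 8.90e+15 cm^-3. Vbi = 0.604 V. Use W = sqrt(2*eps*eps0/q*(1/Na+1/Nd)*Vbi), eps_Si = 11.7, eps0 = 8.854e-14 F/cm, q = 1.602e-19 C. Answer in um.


Step 1: 1/Na + 1/Nd = 1/8.90e+15 + 1/3.54e+14 = 2.93722e-15
Step 2: 2*eps*eps0/q = 2*11.7*8.854e-14/1.602e-19 = 1.293281e+07
Step 3: W^2 = 1.293281e+07 * 2.93722e-15 * 0.604 = 2.29439e-08
Step 4: W = sqrt(2.29439e-08) = 1.515e-04 cm = 1.515 um

1.515


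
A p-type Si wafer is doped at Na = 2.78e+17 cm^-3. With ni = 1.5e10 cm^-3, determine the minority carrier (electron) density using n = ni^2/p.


Step 1: Majority hole concentration p ≈ Na = 2.78e+17 cm^-3
Step 2: n = ni^2 / Na = (1.5e10)^2 / 2.78e+17
Step 3: n = 8.09e+02 cm^-3

8.09e+02


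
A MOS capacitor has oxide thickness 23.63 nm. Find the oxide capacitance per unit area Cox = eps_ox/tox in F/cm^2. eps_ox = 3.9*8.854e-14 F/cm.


Step 1: eps_ox = 3.9 * 8.854e-14 = 3.45306e-13 F/cm
Step 2: tox in cm = 23.63 nm * 1e-7 = 2.3630e-06 cm
Step 3: Cox = 3.45306e-13 / 2.3630e-06 = 1.46e-07 F/cm^2

1.46e-07


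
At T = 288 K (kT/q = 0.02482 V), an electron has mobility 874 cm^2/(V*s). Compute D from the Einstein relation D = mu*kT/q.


Step 1: D = mu * (kT/q)
Step 2: D = 874 * 0.02482
Step 3: D = 21.69 cm^2/s

21.69


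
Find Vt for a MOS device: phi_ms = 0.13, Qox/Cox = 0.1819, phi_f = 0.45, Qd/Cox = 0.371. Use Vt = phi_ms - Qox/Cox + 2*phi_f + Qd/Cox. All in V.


Step 1: Vt = phi_ms - Qox/Cox + 2*phi_f + Qd/Cox
Step 2: Vt = 0.13 - 0.1819 + 2*0.45 + 0.371
Step 3: Vt = 0.13 - 0.1819 + 0.9 + 0.371
Step 4: Vt = 1.2191 V

1.2191


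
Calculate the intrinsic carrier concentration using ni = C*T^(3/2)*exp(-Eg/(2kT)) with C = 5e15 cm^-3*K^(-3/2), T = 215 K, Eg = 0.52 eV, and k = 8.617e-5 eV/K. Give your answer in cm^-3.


Step 1: Compute kT = 8.617e-5 * 215 = 0.01852655 eV
Step 2: Exponent = -Eg/(2kT) = -0.52/(2*0.01852655) = -14.03391
Step 3: T^(3/2) = 215^1.5 = 3152.52
Step 4: ni = 5e15 * 3152.52 * exp(-14.03391) = 1.27e+13 cm^-3

1.27e+13


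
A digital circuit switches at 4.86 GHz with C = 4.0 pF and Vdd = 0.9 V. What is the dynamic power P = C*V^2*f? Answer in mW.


Step 1: V^2 = 0.9^2 = 0.81 V^2
Step 2: P = C*V^2*f = 4.0e-12 F * 0.81 * 4.86e9 Hz
Step 3: P = 1.57464e-02 W
Step 4: P = 15.746 mW

15.746


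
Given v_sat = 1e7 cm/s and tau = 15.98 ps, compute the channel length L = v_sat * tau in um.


Step 1: tau in seconds = 15.98 ps * 1e-12 = 1.5980e-11 s
Step 2: L = v_sat * tau = 1e7 * 1.5980e-11 = 1.5980e-04 cm
Step 3: L in um = 1.5980e-04 * 1e4 = 1.598 um

1.598


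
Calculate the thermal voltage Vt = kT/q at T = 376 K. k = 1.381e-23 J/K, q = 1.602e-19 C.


Step 1: kT = 1.381e-23 * 376 = 5.19256e-21 J
Step 2: Vt = kT/q = 5.19256e-21 / 1.602e-19
Step 3: Vt = 0.03241 V

0.03241


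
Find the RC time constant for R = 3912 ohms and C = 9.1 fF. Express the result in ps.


Step 1: tau = R * C
Step 2: tau = 3912 * 9.1 fF = 3912 * 9.1e-15 F
Step 3: tau = 3.55992e-11 s = 35.5992 ps

35.5992


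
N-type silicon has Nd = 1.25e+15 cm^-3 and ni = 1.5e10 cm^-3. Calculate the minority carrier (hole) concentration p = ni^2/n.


Step 1: Since Nd >> ni, n ≈ Nd = 1.25e+15 cm^-3
Step 2: p = ni^2 / n = (1.5e10)^2 / 1.25e+15
Step 3: p = 2.25e20 / 1.25e+15 = 1.80e+05 cm^-3

1.80e+05


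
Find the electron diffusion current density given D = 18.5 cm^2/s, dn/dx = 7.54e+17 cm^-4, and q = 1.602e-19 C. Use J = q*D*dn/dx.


Step 1: J = q * D * (dn/dx)
Step 2: J = 1.602e-19 * 18.5 * 7.54e+17
Step 3: J = 2.23e+00 A/cm^2

2.23e+00


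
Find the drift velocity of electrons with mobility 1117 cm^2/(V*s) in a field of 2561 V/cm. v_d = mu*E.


Step 1: v_d = mu * E
Step 2: v_d = 1117 * 2561 = 2860637
Step 3: v_d = 2.86e+06 cm/s

2.86e+06


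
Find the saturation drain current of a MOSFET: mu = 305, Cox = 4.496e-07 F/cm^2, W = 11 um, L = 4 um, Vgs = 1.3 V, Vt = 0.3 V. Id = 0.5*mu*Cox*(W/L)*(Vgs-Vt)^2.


Step 1: Overdrive voltage Vov = Vgs - Vt = 1.3 - 0.3 = 1.0 V
Step 2: W/L = 11/4 = 2.75
Step 3: Id = 0.5 * 305 * 4.496e-07 * 2.75 * 1.0^2
Step 4: Id = 1.89e-04 A

1.89e-04


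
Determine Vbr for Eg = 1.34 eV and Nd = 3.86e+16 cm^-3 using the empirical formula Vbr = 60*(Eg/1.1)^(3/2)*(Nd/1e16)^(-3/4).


Step 1: Eg/1.1 = 1.34/1.1 = 1.218182
Step 2: (Eg/1.1)^1.5 = 1.218182^1.5 = 1.344523
Step 3: (Nd/1e16)^(-0.75) = (3.86)^(-0.75) = 0.363128
Step 4: Vbr = 60 * 1.344523 * 0.363128 = 29.3 V

29.3


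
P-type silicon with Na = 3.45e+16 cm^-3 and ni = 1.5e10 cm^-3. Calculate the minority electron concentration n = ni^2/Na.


Step 1: Majority hole concentration p ≈ Na = 3.45e+16 cm^-3
Step 2: n = ni^2 / Na = (1.5e10)^2 / 3.45e+16
Step 3: n = 6.52e+03 cm^-3

6.52e+03


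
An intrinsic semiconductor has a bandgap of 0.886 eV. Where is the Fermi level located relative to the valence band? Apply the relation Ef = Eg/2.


Step 1: For an intrinsic semiconductor, the Fermi level sits at midgap.
Step 2: Ef = Eg / 2 = 0.886 / 2 = 0.443 eV

0.443


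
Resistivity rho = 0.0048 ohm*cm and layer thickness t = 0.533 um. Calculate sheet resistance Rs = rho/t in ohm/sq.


Step 1: Convert thickness to cm: t = 0.533 um = 5.3300e-05 cm
Step 2: Rs = rho / t = 0.0048 / 5.3300e-05
Step 3: Rs = 90.1 ohm/sq

90.1


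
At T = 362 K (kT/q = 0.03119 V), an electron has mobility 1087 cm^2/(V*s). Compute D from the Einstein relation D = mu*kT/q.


Step 1: D = mu * (kT/q)
Step 2: D = 1087 * 0.03119
Step 3: D = 33.9 cm^2/s

33.9


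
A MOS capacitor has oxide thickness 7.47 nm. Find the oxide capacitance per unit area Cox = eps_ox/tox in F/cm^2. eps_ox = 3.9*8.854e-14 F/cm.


Step 1: eps_ox = 3.9 * 8.854e-14 = 3.45306e-13 F/cm
Step 2: tox in cm = 7.47 nm * 1e-7 = 7.4700e-07 cm
Step 3: Cox = 3.45306e-13 / 7.4700e-07 = 4.62e-07 F/cm^2

4.62e-07


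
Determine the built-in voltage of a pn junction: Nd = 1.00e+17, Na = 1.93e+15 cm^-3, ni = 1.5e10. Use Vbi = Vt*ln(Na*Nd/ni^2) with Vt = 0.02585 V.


Step 1: Compute Na*Nd/ni^2 = 1.93e+15 * 1.00e+17 / (1.5e10)^2 = 8.5778e+11
Step 2: ln(8.5778e+11) = 27.4776
Step 3: Vbi = 0.02585 * 27.4776 = 0.71 V

0.71


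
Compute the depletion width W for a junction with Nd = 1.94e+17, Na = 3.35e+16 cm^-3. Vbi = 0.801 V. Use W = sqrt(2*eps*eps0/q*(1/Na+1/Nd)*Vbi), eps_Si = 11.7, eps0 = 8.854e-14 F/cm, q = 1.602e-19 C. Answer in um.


Step 1: 1/Na + 1/Nd = 1/3.35e+16 + 1/1.94e+17 = 3.50054e-17
Step 2: 2*eps*eps0/q = 2*11.7*8.854e-14/1.602e-19 = 1.293281e+07
Step 3: W^2 = 1.293281e+07 * 3.50054e-17 * 0.801 = 3.62627e-10
Step 4: W = sqrt(3.62627e-10) = 1.904e-05 cm = 0.1904 um

0.1904


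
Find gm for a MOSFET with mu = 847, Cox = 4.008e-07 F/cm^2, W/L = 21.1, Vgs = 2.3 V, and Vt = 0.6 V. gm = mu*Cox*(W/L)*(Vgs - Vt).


Step 1: Vov = Vgs - Vt = 2.3 - 0.6 = 1.7 V
Step 2: gm = mu * Cox * (W/L) * Vov
Step 3: gm = 847 * 4.008e-07 * 21.1 * 1.7 = 1.22e-02 S

1.22e-02


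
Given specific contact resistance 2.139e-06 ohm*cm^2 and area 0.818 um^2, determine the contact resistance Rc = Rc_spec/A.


Step 1: Convert area to cm^2: 0.818 um^2 = 8.1800e-09 cm^2
Step 2: Rc = Rc_spec / A = 2.139e-06 / 8.1800e-09
Step 3: Rc = 2.61e+02 ohms

2.61e+02


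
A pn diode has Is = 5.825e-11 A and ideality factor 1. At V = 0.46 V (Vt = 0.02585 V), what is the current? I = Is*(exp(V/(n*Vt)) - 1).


Step 1: V/(n*Vt) = 0.46/(1*0.02585) = 17.7950
Step 2: exp(17.7950) = 5.3490e+07
Step 3: I = 5.825e-11 * (5.3490e+07 - 1) = 3.12e-03 A

3.12e-03


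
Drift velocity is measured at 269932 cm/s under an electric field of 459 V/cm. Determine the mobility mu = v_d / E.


Step 1: mu = v_d / E
Step 2: mu = 269932 / 459
Step 3: mu = 588.09 cm^2/(V*s)

588.09


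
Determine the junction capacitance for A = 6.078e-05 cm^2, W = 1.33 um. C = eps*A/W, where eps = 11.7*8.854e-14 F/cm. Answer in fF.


Step 1: eps_Si = 11.7 * 8.854e-14 = 1.035918e-12 F/cm
Step 2: W in cm = 1.33 * 1e-4 = 1.33e-04 cm
Step 3: C = 1.035918e-12 * 6.078e-05 / 1.33e-04 = 4.734067e-13 F
Step 4: C = 473.41 fF

473.41


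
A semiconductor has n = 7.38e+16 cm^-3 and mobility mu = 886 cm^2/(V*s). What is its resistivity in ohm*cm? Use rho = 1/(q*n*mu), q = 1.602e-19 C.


Step 1: sigma = q * n * mu = 1.602e-19 * 7.38e+16 * 886 = 1.04750e+01 S/cm
Step 2: rho = 1 / sigma = 1 / 1.04750e+01 = 0.09547 ohm*cm

0.09547


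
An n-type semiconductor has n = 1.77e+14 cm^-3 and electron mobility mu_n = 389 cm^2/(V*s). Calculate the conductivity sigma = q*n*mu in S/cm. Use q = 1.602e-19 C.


Step 1: sigma = q * n * mu
Step 2: sigma = 1.602e-19 * 1.77e+14 * 389
Step 3: sigma = 1.103e-02 S/cm

1.103e-02


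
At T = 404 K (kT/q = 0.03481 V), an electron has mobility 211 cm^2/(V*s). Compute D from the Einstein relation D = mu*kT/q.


Step 1: D = mu * (kT/q)
Step 2: D = 211 * 0.03481
Step 3: D = 7.34 cm^2/s

7.34


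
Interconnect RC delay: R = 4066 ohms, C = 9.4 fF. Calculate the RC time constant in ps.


Step 1: tau = R * C
Step 2: tau = 4066 * 9.4 fF = 4066 * 9.4e-15 F
Step 3: tau = 3.82204e-11 s = 38.2204 ps

38.2204


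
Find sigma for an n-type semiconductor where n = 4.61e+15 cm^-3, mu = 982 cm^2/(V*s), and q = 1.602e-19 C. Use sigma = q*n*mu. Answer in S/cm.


Step 1: sigma = q * n * mu
Step 2: sigma = 1.602e-19 * 4.61e+15 * 982
Step 3: sigma = 7.252e-01 S/cm

7.252e-01


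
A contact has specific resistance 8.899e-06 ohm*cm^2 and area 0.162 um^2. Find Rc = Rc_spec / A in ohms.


Step 1: Convert area to cm^2: 0.162 um^2 = 1.6200e-09 cm^2
Step 2: Rc = Rc_spec / A = 8.899e-06 / 1.6200e-09
Step 3: Rc = 5.49e+03 ohms

5.49e+03


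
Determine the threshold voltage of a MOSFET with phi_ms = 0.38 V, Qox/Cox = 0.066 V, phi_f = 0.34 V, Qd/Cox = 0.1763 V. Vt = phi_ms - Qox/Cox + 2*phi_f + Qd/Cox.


Step 1: Vt = phi_ms - Qox/Cox + 2*phi_f + Qd/Cox
Step 2: Vt = 0.38 - 0.066 + 2*0.34 + 0.1763
Step 3: Vt = 0.38 - 0.066 + 0.68 + 0.1763
Step 4: Vt = 1.1703 V

1.1703


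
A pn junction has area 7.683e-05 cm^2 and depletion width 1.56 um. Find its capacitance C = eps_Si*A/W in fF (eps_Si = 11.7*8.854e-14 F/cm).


Step 1: eps_Si = 11.7 * 8.854e-14 = 1.035918e-12 F/cm
Step 2: W in cm = 1.56 * 1e-4 = 1.56e-04 cm
Step 3: C = 1.035918e-12 * 7.683e-05 / 1.56e-04 = 5.101896e-13 F
Step 4: C = 510.19 fF

510.19


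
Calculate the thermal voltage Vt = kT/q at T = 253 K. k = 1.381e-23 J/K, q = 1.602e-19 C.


Step 1: kT = 1.381e-23 * 253 = 3.49393e-21 J
Step 2: Vt = kT/q = 3.49393e-21 / 1.602e-19
Step 3: Vt = 0.02181 V

0.02181


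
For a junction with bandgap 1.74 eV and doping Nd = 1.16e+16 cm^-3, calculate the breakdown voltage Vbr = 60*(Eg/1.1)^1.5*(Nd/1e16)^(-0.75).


Step 1: Eg/1.1 = 1.74/1.1 = 1.581818
Step 2: (Eg/1.1)^1.5 = 1.581818^1.5 = 1.989458
Step 3: (Nd/1e16)^(-0.75) = (1.16)^(-0.75) = 0.894657
Step 4: Vbr = 60 * 1.989458 * 0.894657 = 106.8 V

106.8


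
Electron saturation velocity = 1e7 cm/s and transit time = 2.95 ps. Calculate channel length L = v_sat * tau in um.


Step 1: tau in seconds = 2.95 ps * 1e-12 = 2.9500e-12 s
Step 2: L = v_sat * tau = 1e7 * 2.9500e-12 = 2.9500e-05 cm
Step 3: L in um = 2.9500e-05 * 1e4 = 0.295 um

0.295


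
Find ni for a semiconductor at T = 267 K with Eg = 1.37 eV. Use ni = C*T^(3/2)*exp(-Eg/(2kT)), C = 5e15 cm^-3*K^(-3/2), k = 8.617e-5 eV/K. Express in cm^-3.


Step 1: Compute kT = 8.617e-5 * 267 = 0.02300739 eV
Step 2: Exponent = -Eg/(2kT) = -1.37/(2*0.02300739) = -29.77304
Step 3: T^(3/2) = 267^1.5 = 4362.82
Step 4: ni = 5e15 * 4362.82 * exp(-29.77304) = 2.56e+06 cm^-3

2.56e+06


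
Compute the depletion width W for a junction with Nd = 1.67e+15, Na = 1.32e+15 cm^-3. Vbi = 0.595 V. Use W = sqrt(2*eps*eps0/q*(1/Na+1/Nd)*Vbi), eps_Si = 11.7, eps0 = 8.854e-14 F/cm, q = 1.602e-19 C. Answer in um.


Step 1: 1/Na + 1/Nd = 1/1.32e+15 + 1/1.67e+15 = 1.35638e-15
Step 2: 2*eps*eps0/q = 2*11.7*8.854e-14/1.602e-19 = 1.293281e+07
Step 3: W^2 = 1.293281e+07 * 1.35638e-15 * 0.595 = 1.04374e-08
Step 4: W = sqrt(1.04374e-08) = 1.022e-04 cm = 1.022 um

1.022


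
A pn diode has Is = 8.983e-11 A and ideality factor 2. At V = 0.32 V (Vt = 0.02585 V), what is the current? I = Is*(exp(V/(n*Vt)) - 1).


Step 1: V/(n*Vt) = 0.32/(2*0.02585) = 6.1896
Step 2: exp(6.1896) = 4.8765e+02
Step 3: I = 8.983e-11 * (4.8765e+02 - 1) = 4.37e-08 A

4.37e-08


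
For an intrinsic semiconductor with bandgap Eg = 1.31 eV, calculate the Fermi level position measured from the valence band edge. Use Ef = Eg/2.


Step 1: For an intrinsic semiconductor, the Fermi level sits at midgap.
Step 2: Ef = Eg / 2 = 1.31 / 2 = 0.655 eV

0.655


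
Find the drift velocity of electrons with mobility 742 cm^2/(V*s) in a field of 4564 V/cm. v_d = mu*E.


Step 1: v_d = mu * E
Step 2: v_d = 742 * 4564 = 3386488
Step 3: v_d = 3.39e+06 cm/s

3.39e+06


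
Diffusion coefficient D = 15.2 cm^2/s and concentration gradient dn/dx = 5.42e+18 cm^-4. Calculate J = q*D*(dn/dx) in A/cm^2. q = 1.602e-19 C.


Step 1: J = q * D * (dn/dx)
Step 2: J = 1.602e-19 * 15.2 * 5.42e+18
Step 3: J = 1.32e+01 A/cm^2

1.32e+01


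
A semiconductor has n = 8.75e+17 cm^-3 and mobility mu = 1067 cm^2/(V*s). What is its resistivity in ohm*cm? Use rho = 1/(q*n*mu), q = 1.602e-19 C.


Step 1: sigma = q * n * mu = 1.602e-19 * 8.75e+17 * 1067 = 1.49567e+02 S/cm
Step 2: rho = 1 / sigma = 1 / 1.49567e+02 = 0.006686 ohm*cm

0.006686


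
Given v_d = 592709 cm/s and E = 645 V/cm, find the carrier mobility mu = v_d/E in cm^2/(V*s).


Step 1: mu = v_d / E
Step 2: mu = 592709 / 645
Step 3: mu = 918.93 cm^2/(V*s)

918.93


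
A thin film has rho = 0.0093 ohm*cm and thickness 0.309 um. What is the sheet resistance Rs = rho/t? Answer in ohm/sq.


Step 1: Convert thickness to cm: t = 0.309 um = 3.0900e-05 cm
Step 2: Rs = rho / t = 0.0093 / 3.0900e-05
Step 3: Rs = 301.0 ohm/sq

301.0


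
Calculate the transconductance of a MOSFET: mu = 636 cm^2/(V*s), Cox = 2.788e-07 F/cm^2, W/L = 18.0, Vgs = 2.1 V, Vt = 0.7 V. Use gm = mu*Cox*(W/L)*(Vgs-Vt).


Step 1: Vov = Vgs - Vt = 2.1 - 0.7 = 1.4 V
Step 2: gm = mu * Cox * (W/L) * Vov
Step 3: gm = 636 * 2.788e-07 * 18.0 * 1.4 = 4.47e-03 S

4.47e-03


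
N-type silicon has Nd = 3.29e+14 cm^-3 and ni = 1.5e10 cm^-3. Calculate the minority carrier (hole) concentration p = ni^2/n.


Step 1: Since Nd >> ni, n ≈ Nd = 3.29e+14 cm^-3
Step 2: p = ni^2 / n = (1.5e10)^2 / 3.29e+14
Step 3: p = 2.25e20 / 3.29e+14 = 6.84e+05 cm^-3

6.84e+05


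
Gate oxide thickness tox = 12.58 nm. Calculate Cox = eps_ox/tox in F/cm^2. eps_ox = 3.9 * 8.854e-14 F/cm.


Step 1: eps_ox = 3.9 * 8.854e-14 = 3.45306e-13 F/cm
Step 2: tox in cm = 12.58 nm * 1e-7 = 1.2580e-06 cm
Step 3: Cox = 3.45306e-13 / 1.2580e-06 = 2.74e-07 F/cm^2

2.74e-07


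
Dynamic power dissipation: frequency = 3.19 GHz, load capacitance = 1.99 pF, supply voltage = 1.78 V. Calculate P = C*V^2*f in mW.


Step 1: V^2 = 1.78^2 = 3.1684 V^2
Step 2: P = C*V^2*f = 1.99e-12 F * 3.1684 * 3.19e9 Hz
Step 3: P = 2.011332004e-02 W
Step 4: P = 20.113 mW

20.113


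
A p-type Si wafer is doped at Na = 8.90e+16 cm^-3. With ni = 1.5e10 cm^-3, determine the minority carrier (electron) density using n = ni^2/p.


Step 1: Majority hole concentration p ≈ Na = 8.90e+16 cm^-3
Step 2: n = ni^2 / Na = (1.5e10)^2 / 8.90e+16
Step 3: n = 2.53e+03 cm^-3

2.53e+03


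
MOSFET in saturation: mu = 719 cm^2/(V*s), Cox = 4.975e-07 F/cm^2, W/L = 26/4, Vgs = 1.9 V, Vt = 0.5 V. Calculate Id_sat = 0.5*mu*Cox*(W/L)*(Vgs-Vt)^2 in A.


Step 1: Overdrive voltage Vov = Vgs - Vt = 1.9 - 0.5 = 1.4 V
Step 2: W/L = 26/4 = 6.5
Step 3: Id = 0.5 * 719 * 4.975e-07 * 6.5 * 1.4^2
Step 4: Id = 2.28e-03 A

2.28e-03


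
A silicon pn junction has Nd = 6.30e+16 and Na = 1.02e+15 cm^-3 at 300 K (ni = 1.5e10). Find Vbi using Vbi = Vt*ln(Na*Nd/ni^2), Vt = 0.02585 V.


Step 1: Compute Na*Nd/ni^2 = 1.02e+15 * 6.30e+16 / (1.5e10)^2 = 2.8560e+11
Step 2: ln(2.8560e+11) = 26.3779
Step 3: Vbi = 0.02585 * 26.3779 = 0.682 V

0.682


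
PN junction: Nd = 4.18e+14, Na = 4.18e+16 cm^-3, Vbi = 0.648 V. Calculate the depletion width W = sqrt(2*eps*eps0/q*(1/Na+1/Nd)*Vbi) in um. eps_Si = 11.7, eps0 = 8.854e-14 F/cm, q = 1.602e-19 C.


Step 1: 1/Na + 1/Nd = 1/4.18e+16 + 1/4.18e+14 = 2.41627e-15
Step 2: 2*eps*eps0/q = 2*11.7*8.854e-14/1.602e-19 = 1.293281e+07
Step 3: W^2 = 1.293281e+07 * 2.41627e-15 * 0.648 = 2.02495e-08
Step 4: W = sqrt(2.02495e-08) = 1.423e-04 cm = 1.423 um

1.423


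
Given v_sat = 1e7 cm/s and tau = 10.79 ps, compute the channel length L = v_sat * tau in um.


Step 1: tau in seconds = 10.79 ps * 1e-12 = 1.0790e-11 s
Step 2: L = v_sat * tau = 1e7 * 1.0790e-11 = 1.0790e-04 cm
Step 3: L in um = 1.0790e-04 * 1e4 = 1.079 um

1.079


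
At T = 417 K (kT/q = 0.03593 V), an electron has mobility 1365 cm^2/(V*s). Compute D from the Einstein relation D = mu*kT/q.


Step 1: D = mu * (kT/q)
Step 2: D = 1365 * 0.03593
Step 3: D = 49.04 cm^2/s

49.04


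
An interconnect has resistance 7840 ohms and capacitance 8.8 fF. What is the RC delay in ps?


Step 1: tau = R * C
Step 2: tau = 7840 * 8.8 fF = 7840 * 8.8e-15 F
Step 3: tau = 6.8992e-11 s = 68.992 ps

68.992


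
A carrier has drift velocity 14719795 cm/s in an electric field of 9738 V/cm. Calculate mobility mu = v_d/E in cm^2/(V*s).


Step 1: mu = v_d / E
Step 2: mu = 14719795 / 9738
Step 3: mu = 1511.58 cm^2/(V*s)

1511.58


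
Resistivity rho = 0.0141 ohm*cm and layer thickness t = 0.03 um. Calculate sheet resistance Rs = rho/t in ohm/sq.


Step 1: Convert thickness to cm: t = 0.03 um = 3.0000e-06 cm
Step 2: Rs = rho / t = 0.0141 / 3.0000e-06
Step 3: Rs = 4700.0 ohm/sq

4700.0


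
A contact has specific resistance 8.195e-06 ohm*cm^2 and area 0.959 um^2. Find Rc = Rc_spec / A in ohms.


Step 1: Convert area to cm^2: 0.959 um^2 = 9.5900e-09 cm^2
Step 2: Rc = Rc_spec / A = 8.195e-06 / 9.5900e-09
Step 3: Rc = 8.55e+02 ohms

8.55e+02


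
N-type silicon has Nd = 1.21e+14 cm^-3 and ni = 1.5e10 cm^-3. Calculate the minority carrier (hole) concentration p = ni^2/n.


Step 1: Since Nd >> ni, n ≈ Nd = 1.21e+14 cm^-3
Step 2: p = ni^2 / n = (1.5e10)^2 / 1.21e+14
Step 3: p = 2.25e20 / 1.21e+14 = 1.86e+06 cm^-3

1.86e+06


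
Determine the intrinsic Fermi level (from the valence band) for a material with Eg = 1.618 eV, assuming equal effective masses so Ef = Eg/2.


Step 1: For an intrinsic semiconductor, the Fermi level sits at midgap.
Step 2: Ef = Eg / 2 = 1.618 / 2 = 0.809 eV

0.809


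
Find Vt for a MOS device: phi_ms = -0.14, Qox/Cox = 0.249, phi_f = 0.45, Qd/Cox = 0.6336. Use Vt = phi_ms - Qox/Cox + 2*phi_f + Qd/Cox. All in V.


Step 1: Vt = phi_ms - Qox/Cox + 2*phi_f + Qd/Cox
Step 2: Vt = -0.14 - 0.249 + 2*0.45 + 0.6336
Step 3: Vt = -0.14 - 0.249 + 0.9 + 0.6336
Step 4: Vt = 1.1446 V

1.1446


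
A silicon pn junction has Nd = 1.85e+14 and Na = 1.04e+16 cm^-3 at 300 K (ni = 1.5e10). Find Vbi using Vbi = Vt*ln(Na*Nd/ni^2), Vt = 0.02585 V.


Step 1: Compute Na*Nd/ni^2 = 1.04e+16 * 1.85e+14 / (1.5e10)^2 = 8.5511e+09
Step 2: ln(8.5511e+09) = 22.8693
Step 3: Vbi = 0.02585 * 22.8693 = 0.591 V

0.591


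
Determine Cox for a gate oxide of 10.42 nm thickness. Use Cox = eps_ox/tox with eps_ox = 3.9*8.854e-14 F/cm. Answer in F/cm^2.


Step 1: eps_ox = 3.9 * 8.854e-14 = 3.45306e-13 F/cm
Step 2: tox in cm = 10.42 nm * 1e-7 = 1.0420e-06 cm
Step 3: Cox = 3.45306e-13 / 1.0420e-06 = 3.31e-07 F/cm^2

3.31e-07


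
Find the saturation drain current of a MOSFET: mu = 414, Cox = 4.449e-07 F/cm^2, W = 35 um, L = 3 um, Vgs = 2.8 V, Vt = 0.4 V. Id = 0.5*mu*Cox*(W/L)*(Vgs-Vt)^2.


Step 1: Overdrive voltage Vov = Vgs - Vt = 2.8 - 0.4 = 2.4 V
Step 2: W/L = 35/3 = 11.6667
Step 3: Id = 0.5 * 414 * 4.449e-07 * 11.6667 * 2.4^2
Step 4: Id = 6.19e-03 A

6.19e-03


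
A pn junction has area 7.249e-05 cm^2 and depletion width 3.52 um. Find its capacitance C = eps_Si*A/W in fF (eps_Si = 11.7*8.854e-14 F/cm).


Step 1: eps_Si = 11.7 * 8.854e-14 = 1.035918e-12 F/cm
Step 2: W in cm = 3.52 * 1e-4 = 3.52e-04 cm
Step 3: C = 1.035918e-12 * 7.249e-05 / 3.52e-04 = 2.133344e-13 F
Step 4: C = 213.33 fF

213.33


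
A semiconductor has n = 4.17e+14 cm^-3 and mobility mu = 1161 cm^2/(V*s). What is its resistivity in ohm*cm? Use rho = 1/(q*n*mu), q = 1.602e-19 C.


Step 1: sigma = q * n * mu = 1.602e-19 * 4.17e+14 * 1161 = 7.75587e-02 S/cm
Step 2: rho = 1 / sigma = 1 / 7.75587e-02 = 12.89 ohm*cm

12.89


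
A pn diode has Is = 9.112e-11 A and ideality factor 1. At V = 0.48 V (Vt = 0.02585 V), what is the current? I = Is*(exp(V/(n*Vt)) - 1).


Step 1: V/(n*Vt) = 0.48/(1*0.02585) = 18.5687
Step 2: exp(18.5687) = 1.1595e+08
Step 3: I = 9.112e-11 * (1.1595e+08 - 1) = 1.06e-02 A

1.06e-02


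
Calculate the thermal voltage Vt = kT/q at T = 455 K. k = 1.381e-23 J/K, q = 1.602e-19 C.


Step 1: kT = 1.381e-23 * 455 = 6.28355e-21 J
Step 2: Vt = kT/q = 6.28355e-21 / 1.602e-19
Step 3: Vt = 0.03922 V

0.03922


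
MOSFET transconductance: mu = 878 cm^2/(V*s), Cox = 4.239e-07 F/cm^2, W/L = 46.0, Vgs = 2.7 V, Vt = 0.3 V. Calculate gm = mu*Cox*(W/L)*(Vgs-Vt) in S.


Step 1: Vov = Vgs - Vt = 2.7 - 0.3 = 2.4 V
Step 2: gm = mu * Cox * (W/L) * Vov
Step 3: gm = 878 * 4.239e-07 * 46.0 * 2.4 = 4.11e-02 S

4.11e-02


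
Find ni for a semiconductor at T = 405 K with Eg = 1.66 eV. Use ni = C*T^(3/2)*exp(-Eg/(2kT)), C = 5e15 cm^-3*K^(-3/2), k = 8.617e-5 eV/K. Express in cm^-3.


Step 1: Compute kT = 8.617e-5 * 405 = 0.03489885 eV
Step 2: Exponent = -Eg/(2kT) = -1.66/(2*0.03489885) = -23.78302
Step 3: T^(3/2) = 405^1.5 = 8150.47
Step 4: ni = 5e15 * 8150.47 * exp(-23.78302) = 1.91e+09 cm^-3

1.91e+09


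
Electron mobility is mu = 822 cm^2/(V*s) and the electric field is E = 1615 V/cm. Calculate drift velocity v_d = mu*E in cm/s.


Step 1: v_d = mu * E
Step 2: v_d = 822 * 1615 = 1327530
Step 3: v_d = 1.33e+06 cm/s

1.33e+06


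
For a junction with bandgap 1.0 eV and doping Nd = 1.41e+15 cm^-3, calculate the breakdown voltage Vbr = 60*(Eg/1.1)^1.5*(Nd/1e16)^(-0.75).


Step 1: Eg/1.1 = 1.0/1.1 = 0.909091
Step 2: (Eg/1.1)^1.5 = 0.909091^1.5 = 0.866784
Step 3: (Nd/1e16)^(-0.75) = (0.141)^(-0.75) = 4.345959
Step 4: Vbr = 60 * 0.866784 * 4.345959 = 226.0 V

226.0


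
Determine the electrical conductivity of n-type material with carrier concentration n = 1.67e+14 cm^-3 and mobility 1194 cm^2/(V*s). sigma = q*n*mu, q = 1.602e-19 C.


Step 1: sigma = q * n * mu
Step 2: sigma = 1.602e-19 * 1.67e+14 * 1194
Step 3: sigma = 3.194e-02 S/cm

3.194e-02


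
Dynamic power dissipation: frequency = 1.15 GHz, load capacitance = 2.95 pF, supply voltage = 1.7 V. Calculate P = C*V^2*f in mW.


Step 1: V^2 = 1.7^2 = 2.89 V^2
Step 2: P = C*V^2*f = 2.95e-12 F * 2.89 * 1.15e9 Hz
Step 3: P = 9.804325e-03 W
Step 4: P = 9.804 mW

9.804


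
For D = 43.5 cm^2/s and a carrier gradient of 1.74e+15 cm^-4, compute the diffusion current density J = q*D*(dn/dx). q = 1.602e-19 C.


Step 1: J = q * D * (dn/dx)
Step 2: J = 1.602e-19 * 43.5 * 1.74e+15
Step 3: J = 1.21e-02 A/cm^2

1.21e-02


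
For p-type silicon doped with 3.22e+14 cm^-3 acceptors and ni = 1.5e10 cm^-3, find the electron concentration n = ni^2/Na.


Step 1: Majority hole concentration p ≈ Na = 3.22e+14 cm^-3
Step 2: n = ni^2 / Na = (1.5e10)^2 / 3.22e+14
Step 3: n = 6.99e+05 cm^-3

6.99e+05


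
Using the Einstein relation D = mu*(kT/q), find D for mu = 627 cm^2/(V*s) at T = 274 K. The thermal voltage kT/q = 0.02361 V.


Step 1: D = mu * (kT/q)
Step 2: D = 627 * 0.02361
Step 3: D = 14.8 cm^2/s

14.8


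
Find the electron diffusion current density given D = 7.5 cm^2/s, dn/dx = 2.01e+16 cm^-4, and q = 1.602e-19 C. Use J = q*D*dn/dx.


Step 1: J = q * D * (dn/dx)
Step 2: J = 1.602e-19 * 7.5 * 2.01e+16
Step 3: J = 2.42e-02 A/cm^2

2.42e-02


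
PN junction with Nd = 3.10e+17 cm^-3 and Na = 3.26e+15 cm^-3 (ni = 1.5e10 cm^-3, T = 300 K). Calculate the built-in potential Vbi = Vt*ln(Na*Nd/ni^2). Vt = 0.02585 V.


Step 1: Compute Na*Nd/ni^2 = 3.26e+15 * 3.10e+17 / (1.5e10)^2 = 4.4916e+12
Step 2: ln(4.4916e+12) = 29.1332
Step 3: Vbi = 0.02585 * 29.1332 = 0.753 V

0.753


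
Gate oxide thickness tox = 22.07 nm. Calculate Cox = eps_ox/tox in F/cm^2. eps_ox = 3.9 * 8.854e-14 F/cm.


Step 1: eps_ox = 3.9 * 8.854e-14 = 3.45306e-13 F/cm
Step 2: tox in cm = 22.07 nm * 1e-7 = 2.2070e-06 cm
Step 3: Cox = 3.45306e-13 / 2.2070e-06 = 1.56e-07 F/cm^2

1.56e-07


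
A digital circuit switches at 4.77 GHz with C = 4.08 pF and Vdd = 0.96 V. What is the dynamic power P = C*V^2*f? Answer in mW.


Step 1: V^2 = 0.96^2 = 0.9216 V^2
Step 2: P = C*V^2*f = 4.08e-12 F * 0.9216 * 4.77e9 Hz
Step 3: P = 1.793581056e-02 W
Step 4: P = 17.936 mW

17.936


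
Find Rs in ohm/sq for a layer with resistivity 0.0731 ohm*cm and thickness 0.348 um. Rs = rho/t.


Step 1: Convert thickness to cm: t = 0.348 um = 3.4800e-05 cm
Step 2: Rs = rho / t = 0.0731 / 3.4800e-05
Step 3: Rs = 2100.6 ohm/sq

2100.6


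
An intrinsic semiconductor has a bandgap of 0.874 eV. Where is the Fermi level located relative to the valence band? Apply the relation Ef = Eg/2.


Step 1: For an intrinsic semiconductor, the Fermi level sits at midgap.
Step 2: Ef = Eg / 2 = 0.874 / 2 = 0.437 eV

0.437


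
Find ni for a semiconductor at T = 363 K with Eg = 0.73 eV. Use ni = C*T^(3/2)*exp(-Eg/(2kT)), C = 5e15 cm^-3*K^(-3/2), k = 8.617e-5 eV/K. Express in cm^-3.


Step 1: Compute kT = 8.617e-5 * 363 = 0.03127971 eV
Step 2: Exponent = -Eg/(2kT) = -0.73/(2*0.03127971) = -11.66891
Step 3: T^(3/2) = 363^1.5 = 6916.08
Step 4: ni = 5e15 * 6916.08 * exp(-11.66891) = 2.96e+14 cm^-3

2.96e+14


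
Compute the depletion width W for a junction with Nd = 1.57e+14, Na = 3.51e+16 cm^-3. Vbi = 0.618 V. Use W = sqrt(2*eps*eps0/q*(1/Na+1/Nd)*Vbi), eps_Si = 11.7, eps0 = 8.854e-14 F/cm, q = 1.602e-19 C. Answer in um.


Step 1: 1/Na + 1/Nd = 1/3.51e+16 + 1/1.57e+14 = 6.39792e-15
Step 2: 2*eps*eps0/q = 2*11.7*8.854e-14/1.602e-19 = 1.293281e+07
Step 3: W^2 = 1.293281e+07 * 6.39792e-15 * 0.618 = 5.11352e-08
Step 4: W = sqrt(5.11352e-08) = 2.261e-04 cm = 2.261 um

2.261


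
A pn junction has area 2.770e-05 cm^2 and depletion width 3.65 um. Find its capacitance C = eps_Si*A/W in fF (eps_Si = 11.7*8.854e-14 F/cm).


Step 1: eps_Si = 11.7 * 8.854e-14 = 1.035918e-12 F/cm
Step 2: W in cm = 3.65 * 1e-4 = 3.65e-04 cm
Step 3: C = 1.035918e-12 * 2.770e-05 / 3.65e-04 = 7.861624e-14 F
Step 4: C = 78.62 fF

78.62


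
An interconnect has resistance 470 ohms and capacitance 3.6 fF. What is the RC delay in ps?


Step 1: tau = R * C
Step 2: tau = 470 * 3.6 fF = 470 * 3.6e-15 F
Step 3: tau = 1.692e-12 s = 1.692 ps

1.692


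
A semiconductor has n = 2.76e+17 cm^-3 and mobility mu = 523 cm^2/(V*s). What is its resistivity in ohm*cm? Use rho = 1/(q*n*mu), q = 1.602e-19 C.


Step 1: sigma = q * n * mu = 1.602e-19 * 2.76e+17 * 523 = 2.31245e+01 S/cm
Step 2: rho = 1 / sigma = 1 / 2.31245e+01 = 0.04324 ohm*cm

0.04324


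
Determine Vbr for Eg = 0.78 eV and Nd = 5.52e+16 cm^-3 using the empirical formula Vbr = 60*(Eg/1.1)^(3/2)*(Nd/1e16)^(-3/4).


Step 1: Eg/1.1 = 0.78/1.1 = 0.709091
Step 2: (Eg/1.1)^1.5 = 0.709091^1.5 = 0.597108
Step 3: (Nd/1e16)^(-0.75) = (5.52)^(-0.75) = 0.277681
Step 4: Vbr = 60 * 0.597108 * 0.277681 = 9.9 V

9.9


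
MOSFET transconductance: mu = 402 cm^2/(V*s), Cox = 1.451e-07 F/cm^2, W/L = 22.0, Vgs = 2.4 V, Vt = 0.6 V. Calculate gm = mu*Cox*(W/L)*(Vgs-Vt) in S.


Step 1: Vov = Vgs - Vt = 2.4 - 0.6 = 1.8 V
Step 2: gm = mu * Cox * (W/L) * Vov
Step 3: gm = 402 * 1.451e-07 * 22.0 * 1.8 = 2.31e-03 S

2.31e-03


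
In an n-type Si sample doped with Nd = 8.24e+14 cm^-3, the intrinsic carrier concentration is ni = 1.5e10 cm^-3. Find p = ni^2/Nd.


Step 1: Since Nd >> ni, n ≈ Nd = 8.24e+14 cm^-3
Step 2: p = ni^2 / n = (1.5e10)^2 / 8.24e+14
Step 3: p = 2.25e20 / 8.24e+14 = 2.73e+05 cm^-3

2.73e+05


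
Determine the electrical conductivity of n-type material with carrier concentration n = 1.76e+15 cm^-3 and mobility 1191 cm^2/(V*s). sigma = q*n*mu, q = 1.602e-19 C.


Step 1: sigma = q * n * mu
Step 2: sigma = 1.602e-19 * 1.76e+15 * 1191
Step 3: sigma = 3.358e-01 S/cm

3.358e-01


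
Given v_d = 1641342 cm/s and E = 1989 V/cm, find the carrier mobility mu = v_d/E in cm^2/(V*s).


Step 1: mu = v_d / E
Step 2: mu = 1641342 / 1989
Step 3: mu = 825.21 cm^2/(V*s)

825.21


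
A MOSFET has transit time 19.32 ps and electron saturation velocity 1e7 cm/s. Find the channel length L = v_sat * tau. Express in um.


Step 1: tau in seconds = 19.32 ps * 1e-12 = 1.9320e-11 s
Step 2: L = v_sat * tau = 1e7 * 1.9320e-11 = 1.9320e-04 cm
Step 3: L in um = 1.9320e-04 * 1e4 = 1.932 um

1.932


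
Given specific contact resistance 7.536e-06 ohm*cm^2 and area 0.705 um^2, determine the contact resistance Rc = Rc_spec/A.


Step 1: Convert area to cm^2: 0.705 um^2 = 7.0500e-09 cm^2
Step 2: Rc = Rc_spec / A = 7.536e-06 / 7.0500e-09
Step 3: Rc = 1.07e+03 ohms

1.07e+03


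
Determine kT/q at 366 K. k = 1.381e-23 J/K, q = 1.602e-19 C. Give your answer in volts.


Step 1: kT = 1.381e-23 * 366 = 5.05446e-21 J
Step 2: Vt = kT/q = 5.05446e-21 / 1.602e-19
Step 3: Vt = 0.03155 V

0.03155


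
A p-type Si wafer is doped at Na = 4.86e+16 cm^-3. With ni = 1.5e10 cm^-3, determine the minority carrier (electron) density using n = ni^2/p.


Step 1: Majority hole concentration p ≈ Na = 4.86e+16 cm^-3
Step 2: n = ni^2 / Na = (1.5e10)^2 / 4.86e+16
Step 3: n = 4.63e+03 cm^-3

4.63e+03


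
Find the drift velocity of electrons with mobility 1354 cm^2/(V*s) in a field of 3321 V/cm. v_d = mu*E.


Step 1: v_d = mu * E
Step 2: v_d = 1354 * 3321 = 4496634
Step 3: v_d = 4.50e+06 cm/s

4.50e+06


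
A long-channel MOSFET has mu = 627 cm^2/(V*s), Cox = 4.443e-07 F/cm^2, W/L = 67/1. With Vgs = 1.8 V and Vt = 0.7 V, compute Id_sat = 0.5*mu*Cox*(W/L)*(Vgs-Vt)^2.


Step 1: Overdrive voltage Vov = Vgs - Vt = 1.8 - 0.7 = 1.1 V
Step 2: W/L = 67/1 = 67
Step 3: Id = 0.5 * 627 * 4.443e-07 * 67 * 1.1^2
Step 4: Id = 1.13e-02 A

1.13e-02


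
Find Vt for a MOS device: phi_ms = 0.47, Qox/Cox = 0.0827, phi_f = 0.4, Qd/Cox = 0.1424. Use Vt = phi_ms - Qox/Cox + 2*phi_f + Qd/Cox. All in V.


Step 1: Vt = phi_ms - Qox/Cox + 2*phi_f + Qd/Cox
Step 2: Vt = 0.47 - 0.0827 + 2*0.4 + 0.1424
Step 3: Vt = 0.47 - 0.0827 + 0.8 + 0.1424
Step 4: Vt = 1.3297 V

1.3297


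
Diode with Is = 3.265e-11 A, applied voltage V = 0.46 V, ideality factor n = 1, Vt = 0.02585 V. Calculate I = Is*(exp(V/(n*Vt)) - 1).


Step 1: V/(n*Vt) = 0.46/(1*0.02585) = 17.7950
Step 2: exp(17.7950) = 5.3490e+07
Step 3: I = 3.265e-11 * (5.3490e+07 - 1) = 1.75e-03 A

1.75e-03


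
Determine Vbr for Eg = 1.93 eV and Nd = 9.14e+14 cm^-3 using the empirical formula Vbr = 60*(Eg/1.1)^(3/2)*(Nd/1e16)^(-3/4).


Step 1: Eg/1.1 = 1.93/1.1 = 1.754545
Step 2: (Eg/1.1)^1.5 = 1.754545^1.5 = 2.324057
Step 3: (Nd/1e16)^(-0.75) = (0.0914)^(-0.75) = 6.015758
Step 4: Vbr = 60 * 2.324057 * 6.015758 = 838.9 V

838.9


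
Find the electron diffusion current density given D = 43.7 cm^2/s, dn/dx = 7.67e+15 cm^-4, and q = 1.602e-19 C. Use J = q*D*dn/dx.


Step 1: J = q * D * (dn/dx)
Step 2: J = 1.602e-19 * 43.7 * 7.67e+15
Step 3: J = 5.37e-02 A/cm^2

5.37e-02


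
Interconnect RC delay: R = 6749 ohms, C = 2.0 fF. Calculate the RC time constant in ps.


Step 1: tau = R * C
Step 2: tau = 6749 * 2.0 fF = 6749 * 2.0e-15 F
Step 3: tau = 1.3498e-11 s = 13.498 ps

13.498


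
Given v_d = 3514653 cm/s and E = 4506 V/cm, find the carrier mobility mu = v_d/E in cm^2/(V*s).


Step 1: mu = v_d / E
Step 2: mu = 3514653 / 4506
Step 3: mu = 779.99 cm^2/(V*s)

779.99


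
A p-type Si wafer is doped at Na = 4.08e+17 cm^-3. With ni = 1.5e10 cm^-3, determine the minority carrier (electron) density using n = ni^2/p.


Step 1: Majority hole concentration p ≈ Na = 4.08e+17 cm^-3
Step 2: n = ni^2 / Na = (1.5e10)^2 / 4.08e+17
Step 3: n = 5.51e+02 cm^-3

5.51e+02


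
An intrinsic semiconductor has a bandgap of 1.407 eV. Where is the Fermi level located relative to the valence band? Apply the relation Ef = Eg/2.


Step 1: For an intrinsic semiconductor, the Fermi level sits at midgap.
Step 2: Ef = Eg / 2 = 1.407 / 2 = 0.7035 eV

0.7035


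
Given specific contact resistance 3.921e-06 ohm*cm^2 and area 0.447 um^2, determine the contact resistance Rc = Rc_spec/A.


Step 1: Convert area to cm^2: 0.447 um^2 = 4.4700e-09 cm^2
Step 2: Rc = Rc_spec / A = 3.921e-06 / 4.4700e-09
Step 3: Rc = 8.77e+02 ohms

8.77e+02


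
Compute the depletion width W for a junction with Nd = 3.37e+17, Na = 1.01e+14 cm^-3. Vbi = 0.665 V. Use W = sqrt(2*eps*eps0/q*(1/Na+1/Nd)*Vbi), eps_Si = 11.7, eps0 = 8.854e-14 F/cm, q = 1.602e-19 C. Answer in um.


Step 1: 1/Na + 1/Nd = 1/1.01e+14 + 1/3.37e+17 = 9.90396e-15
Step 2: 2*eps*eps0/q = 2*11.7*8.854e-14/1.602e-19 = 1.293281e+07
Step 3: W^2 = 1.293281e+07 * 9.90396e-15 * 0.665 = 8.51772e-08
Step 4: W = sqrt(8.51772e-08) = 2.919e-04 cm = 2.919 um

2.919


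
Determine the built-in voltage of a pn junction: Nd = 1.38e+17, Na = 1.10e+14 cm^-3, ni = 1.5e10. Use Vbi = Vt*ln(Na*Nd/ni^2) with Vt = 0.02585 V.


Step 1: Compute Na*Nd/ni^2 = 1.10e+14 * 1.38e+17 / (1.5e10)^2 = 6.7467e+10
Step 2: ln(6.7467e+10) = 24.9349
Step 3: Vbi = 0.02585 * 24.9349 = 0.645 V

0.645


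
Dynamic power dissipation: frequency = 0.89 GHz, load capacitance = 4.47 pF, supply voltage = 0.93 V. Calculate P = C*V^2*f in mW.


Step 1: V^2 = 0.93^2 = 0.8649 V^2
Step 2: P = C*V^2*f = 4.47e-12 F * 0.8649 * 0.89e9 Hz
Step 3: P = 3.44083167e-03 W
Step 4: P = 3.441 mW

3.441


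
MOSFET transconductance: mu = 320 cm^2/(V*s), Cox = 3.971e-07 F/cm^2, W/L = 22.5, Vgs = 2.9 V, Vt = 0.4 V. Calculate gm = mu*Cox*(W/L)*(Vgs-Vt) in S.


Step 1: Vov = Vgs - Vt = 2.9 - 0.4 = 2.5 V
Step 2: gm = mu * Cox * (W/L) * Vov
Step 3: gm = 320 * 3.971e-07 * 22.5 * 2.5 = 7.15e-03 S

7.15e-03


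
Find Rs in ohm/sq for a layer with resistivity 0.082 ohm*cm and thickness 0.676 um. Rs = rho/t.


Step 1: Convert thickness to cm: t = 0.676 um = 6.7600e-05 cm
Step 2: Rs = rho / t = 0.082 / 6.7600e-05
Step 3: Rs = 1213.0 ohm/sq

1213.0


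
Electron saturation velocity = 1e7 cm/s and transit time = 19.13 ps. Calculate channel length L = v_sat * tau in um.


Step 1: tau in seconds = 19.13 ps * 1e-12 = 1.9130e-11 s
Step 2: L = v_sat * tau = 1e7 * 1.9130e-11 = 1.9130e-04 cm
Step 3: L in um = 1.9130e-04 * 1e4 = 1.913 um

1.913


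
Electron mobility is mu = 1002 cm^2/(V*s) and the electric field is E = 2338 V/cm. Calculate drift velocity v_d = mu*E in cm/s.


Step 1: v_d = mu * E
Step 2: v_d = 1002 * 2338 = 2342676
Step 3: v_d = 2.34e+06 cm/s

2.34e+06


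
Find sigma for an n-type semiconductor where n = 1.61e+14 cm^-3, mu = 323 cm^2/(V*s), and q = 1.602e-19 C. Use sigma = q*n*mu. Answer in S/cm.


Step 1: sigma = q * n * mu
Step 2: sigma = 1.602e-19 * 1.61e+14 * 323
Step 3: sigma = 8.331e-03 S/cm

8.331e-03


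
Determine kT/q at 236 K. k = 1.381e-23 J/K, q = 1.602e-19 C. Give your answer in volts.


Step 1: kT = 1.381e-23 * 236 = 3.25916e-21 J
Step 2: Vt = kT/q = 3.25916e-21 / 1.602e-19
Step 3: Vt = 0.02034 V

0.02034


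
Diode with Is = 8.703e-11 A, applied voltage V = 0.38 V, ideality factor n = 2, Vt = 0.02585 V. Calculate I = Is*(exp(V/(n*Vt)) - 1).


Step 1: V/(n*Vt) = 0.38/(2*0.02585) = 7.3501
Step 2: exp(7.3501) = 1.5564e+03
Step 3: I = 8.703e-11 * (1.5564e+03 - 1) = 1.35e-07 A

1.35e-07


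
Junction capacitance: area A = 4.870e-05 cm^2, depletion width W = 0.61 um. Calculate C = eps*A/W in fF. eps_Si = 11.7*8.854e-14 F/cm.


Step 1: eps_Si = 11.7 * 8.854e-14 = 1.035918e-12 F/cm
Step 2: W in cm = 0.61 * 1e-4 = 6.10e-05 cm
Step 3: C = 1.035918e-12 * 4.870e-05 / 6.10e-05 = 8.270362e-13 F
Step 4: C = 827.04 fF

827.04


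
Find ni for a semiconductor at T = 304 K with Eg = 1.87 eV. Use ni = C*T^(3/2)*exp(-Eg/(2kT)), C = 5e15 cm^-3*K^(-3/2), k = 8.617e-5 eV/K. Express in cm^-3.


Step 1: Compute kT = 8.617e-5 * 304 = 0.02619568 eV
Step 2: Exponent = -Eg/(2kT) = -1.87/(2*0.02619568) = -35.69291
Step 3: T^(3/2) = 304^1.5 = 5300.42
Step 4: ni = 5e15 * 5300.42 * exp(-35.69291) = 8.36e+03 cm^-3

8.36e+03


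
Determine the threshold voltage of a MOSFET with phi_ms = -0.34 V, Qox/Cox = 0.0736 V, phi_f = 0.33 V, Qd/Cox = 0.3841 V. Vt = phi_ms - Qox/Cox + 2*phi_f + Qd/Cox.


Step 1: Vt = phi_ms - Qox/Cox + 2*phi_f + Qd/Cox
Step 2: Vt = -0.34 - 0.0736 + 2*0.33 + 0.3841
Step 3: Vt = -0.34 - 0.0736 + 0.66 + 0.3841
Step 4: Vt = 0.6305 V

0.6305


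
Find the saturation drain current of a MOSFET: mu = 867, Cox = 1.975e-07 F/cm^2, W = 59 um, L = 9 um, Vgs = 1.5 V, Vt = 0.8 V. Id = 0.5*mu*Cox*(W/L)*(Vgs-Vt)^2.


Step 1: Overdrive voltage Vov = Vgs - Vt = 1.5 - 0.8 = 0.7 V
Step 2: W/L = 59/9 = 6.55556
Step 3: Id = 0.5 * 867 * 1.975e-07 * 6.55556 * 0.7^2
Step 4: Id = 2.75e-04 A

2.75e-04


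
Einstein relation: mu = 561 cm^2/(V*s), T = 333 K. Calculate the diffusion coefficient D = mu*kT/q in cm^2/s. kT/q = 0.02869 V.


Step 1: D = mu * (kT/q)
Step 2: D = 561 * 0.02869
Step 3: D = 16.1 cm^2/s

16.1


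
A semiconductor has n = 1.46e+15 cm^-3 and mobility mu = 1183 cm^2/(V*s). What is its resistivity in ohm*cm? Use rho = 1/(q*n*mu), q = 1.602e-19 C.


Step 1: sigma = q * n * mu = 1.602e-19 * 1.46e+15 * 1183 = 2.76694e-01 S/cm
Step 2: rho = 1 / sigma = 1 / 2.76694e-01 = 3.614 ohm*cm

3.614


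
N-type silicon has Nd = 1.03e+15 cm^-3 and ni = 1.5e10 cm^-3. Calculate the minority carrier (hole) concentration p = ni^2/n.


Step 1: Since Nd >> ni, n ≈ Nd = 1.03e+15 cm^-3
Step 2: p = ni^2 / n = (1.5e10)^2 / 1.03e+15
Step 3: p = 2.25e20 / 1.03e+15 = 2.18e+05 cm^-3

2.18e+05


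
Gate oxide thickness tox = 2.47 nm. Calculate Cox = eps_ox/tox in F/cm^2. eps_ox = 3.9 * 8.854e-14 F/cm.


Step 1: eps_ox = 3.9 * 8.854e-14 = 3.45306e-13 F/cm
Step 2: tox in cm = 2.47 nm * 1e-7 = 2.4700e-07 cm
Step 3: Cox = 3.45306e-13 / 2.4700e-07 = 1.40e-06 F/cm^2

1.40e-06


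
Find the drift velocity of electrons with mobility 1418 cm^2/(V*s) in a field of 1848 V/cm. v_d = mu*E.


Step 1: v_d = mu * E
Step 2: v_d = 1418 * 1848 = 2620464
Step 3: v_d = 2.62e+06 cm/s

2.62e+06
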